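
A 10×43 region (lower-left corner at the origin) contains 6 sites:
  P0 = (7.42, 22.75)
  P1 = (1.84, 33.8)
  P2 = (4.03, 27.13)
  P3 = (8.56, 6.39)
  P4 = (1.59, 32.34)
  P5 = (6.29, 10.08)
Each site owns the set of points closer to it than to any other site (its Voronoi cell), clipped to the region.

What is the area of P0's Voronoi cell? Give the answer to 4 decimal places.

Area of P0's cell: 77.9843

1. box [0,10]×[0,43]: [(0, 0) (10, 0) (10, 43) (0, 43)]
2. ⊥bis P0·P1 via (4.63,28.275): [(0, 25.937) (0, 0) (10, 0) (10, 30.9867)]  |A|=284.6184
3. ⊥bis P0·P2 via (5.725,24.94): [(0, 20.509) (0, 0) (10, 0) (10, 28.2487)]  |A|=243.7887
4. ⊥bis P0·P3 via (7.99,14.57): [(0, 20.509) (0, 14.0132) (10, 14.7101) (10, 28.2487)]  |A|=100.1722
5. ⊥bis P0·P4 via (4.505,27.545): [(0, 20.509) (0, 14.0132) (10, 14.7101) (10, 28.2487)]  |A|=100.1722
6. ⊥bis P0·P5 via (6.855,16.415): [(0, 20.509) (0, 17.0264) (10, 16.1345) (10, 28.2487)]  |A|=77.9843
7. canonical 4-gon: [(0, 20.509) (0, 17.0264) (10, 16.1345) (10, 28.2487)]
8. shoelace: 77.9843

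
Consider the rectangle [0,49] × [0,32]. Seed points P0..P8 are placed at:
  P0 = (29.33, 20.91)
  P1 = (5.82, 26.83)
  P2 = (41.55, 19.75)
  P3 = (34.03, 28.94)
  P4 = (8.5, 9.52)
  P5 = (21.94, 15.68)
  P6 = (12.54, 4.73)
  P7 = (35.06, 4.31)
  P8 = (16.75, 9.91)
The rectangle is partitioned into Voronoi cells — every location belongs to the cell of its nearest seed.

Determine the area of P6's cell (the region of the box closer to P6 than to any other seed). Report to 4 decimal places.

Area of P6's cell: 96.3691

1. box [0,49]×[0,32]: [(0, 0) (49, 0) (49, 32) (0, 32)]
2. ⊥bis P6·P0 via (20.935,12.82): [(0, 0) (33.2892, 0) (2.4518, 32) (0, 32)]  |A|=571.8571
3. ⊥bis P6·P1 via (9.18,15.78): [(0, 12.9886) (0, 0) (33.2892, 0) (16.065, 17.8736)]  |A|=401.8298
4. ⊥bis P6·P2 via (27.045,12.24): [(0, 12.9886) (0, 0) (33.2892, 0) (16.065, 17.8736)]  |A|=401.8298
5. ⊥bis P6·P3 via (23.285,16.835): [(0, 12.9886) (0, 0) (33.2892, 0) (16.065, 17.8736)]  |A|=401.8298
6. ⊥bis P6·P4 via (10.52,7.125): [(2.0723, 0) (33.2892, 0) (19.2928, 14.5242)]  |A|=226.6999
7. ⊥bis P6·P5 via (17.24,10.205): [(15.7194, 11.5103) (2.0723, 0) (29.1277, 0)]  |A|=155.7085
8. ⊥bis P6·P7 via (23.8,4.52): [(23.801, 4.5727) (15.7194, 11.5103) (2.0723, 0) (23.7157, 0)]  |A|=143.3346
9. ⊥bis P6·P8 via (14.645,7.32): [(12.662, 8.9316) (2.0723, 0) (23.6516, 0)]  |A|=96.3691
10. canonical 3-gon: [(12.662, 8.9316) (2.0723, 0) (23.6516, 0)]
11. shoelace: 96.3691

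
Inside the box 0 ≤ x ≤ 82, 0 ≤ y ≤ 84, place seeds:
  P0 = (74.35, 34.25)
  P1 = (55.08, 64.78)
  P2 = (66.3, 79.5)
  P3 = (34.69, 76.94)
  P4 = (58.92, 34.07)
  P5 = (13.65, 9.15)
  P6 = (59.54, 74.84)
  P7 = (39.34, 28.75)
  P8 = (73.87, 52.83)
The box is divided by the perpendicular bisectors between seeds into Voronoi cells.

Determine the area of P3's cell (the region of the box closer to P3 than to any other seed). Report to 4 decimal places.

1. box [0,82]×[0,84]: [(0, 0) (82, 0) (82, 84) (0, 84)]
2. ⊥bis P3·P0 via (54.52,55.595): [(0, 4.9447) (82, 81.1246) (82, 84) (0, 84)]  |A|=3359.1623
3. ⊥bis P3·P1 via (44.885,70.86): [(0, 4.9447) (12.5012, 16.5586) (52.7213, 84) (0, 84)]  |A|=2271.9442
4. ⊥bis P3·P2 via (50.495,78.22): [(0, 4.9447) (12.5012, 16.5586) (50.349, 80.0222) (50.0269, 84) (0, 84)]  |A|=2266.5852
5. ⊥bis P3·P4 via (46.805,55.505): [(0, 29.0509) (30.0955, 46.0608) (50.349, 80.0222) (50.0269, 84) (0, 84)]  |A|=1821.6019
6. ⊥bis P3·P5 via (24.17,43.045): [(0, 50.5466) (24.5506, 42.9269) (30.0955, 46.0608) (50.349, 80.0222) (50.0269, 84) (0, 84)]  |A|=1557.7358
7. ⊥bis P3·P6 via (47.115,75.89): [(0, 50.5466) (24.5506, 42.9269) (30.0955, 46.0608) (46.9879, 74.3862) (47.8004, 84) (0, 84)]  |A|=1539.4402
8. ⊥bis P3·P7 via (37.015,52.845): [(0, 50.5466) (3.1296, 49.5753) (33.9659, 52.5508) (46.9879, 74.3862) (47.8004, 84) (0, 84)]  |A|=1393.1368
9. ⊥bis P3·P8 via (54.28,64.885): [(0, 50.5466) (3.1296, 49.5753) (33.9659, 52.5508) (46.9879, 74.3862) (47.8004, 84) (0, 84)]  |A|=1393.1368
10. canonical 6-gon: [(0, 50.5466) (3.1296, 49.5753) (33.9659, 52.5508) (46.9879, 74.3862) (47.8004, 84) (0, 84)]
11. shoelace: 1393.1368

Area of P3's cell: 1393.1368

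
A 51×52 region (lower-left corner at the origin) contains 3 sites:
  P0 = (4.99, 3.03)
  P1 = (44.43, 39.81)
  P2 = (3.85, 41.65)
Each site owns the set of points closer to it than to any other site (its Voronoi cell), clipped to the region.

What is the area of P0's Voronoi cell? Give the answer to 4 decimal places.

1. box [0,51]×[0,52]: [(0, 0) (51, 0) (51, 52) (0, 52)]
2. ⊥bis P0·P1 via (24.71,21.42): [(0, 47.9171) (0, 0) (44.6853, 0)]  |A|=1070.5955
3. ⊥bis P0·P2 via (4.42,22.34): [(23.3315, 22.8982) (0, 22.2095) (0, 0) (44.6853, 0)]  |A|=770.6982
4. canonical 4-gon: [(23.3315, 22.8982) (0, 22.2095) (0, 0) (44.6853, 0)]
5. shoelace: 770.6982

Area of P0's cell: 770.6982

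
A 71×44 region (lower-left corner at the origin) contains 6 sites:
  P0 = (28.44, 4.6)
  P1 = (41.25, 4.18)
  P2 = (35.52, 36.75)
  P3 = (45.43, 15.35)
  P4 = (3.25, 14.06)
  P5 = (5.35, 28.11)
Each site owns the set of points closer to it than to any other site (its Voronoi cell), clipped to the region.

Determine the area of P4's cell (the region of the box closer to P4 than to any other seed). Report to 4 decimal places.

1. box [0,71]×[0,44]: [(0, 0) (71, 0) (71, 44) (0, 44)]
2. ⊥bis P4·P0 via (15.845,9.33): [(0, 0) (12.3412, 0) (28.8652, 44) (0, 44)]  |A|=906.5393
3. ⊥bis P4·P1 via (22.25,9.12): [(0, 0) (12.3412, 0) (28.8652, 44) (0, 44)]  |A|=906.5393
4. ⊥bis P4·P2 via (19.385,25.405): [(0, 0) (12.3412, 0) (21.0126, 23.0902) (6.3103, 44) (0, 44)]  |A|=670.7305
5. ⊥bis P4·P3 via (24.34,14.705): [(0, 0) (12.3412, 0) (21.0126, 23.0902) (6.3103, 44) (0, 44)]  |A|=670.7305
6. ⊥bis P4·P5 via (4.3,21.085): [(0, 21.7277) (0, 0) (12.3412, 0) (19.4113, 18.8264)]  |A|=327.0513
7. canonical 4-gon: [(0, 21.7277) (0, 0) (12.3412, 0) (19.4113, 18.8264)]
8. shoelace: 327.0513

Area of P4's cell: 327.0513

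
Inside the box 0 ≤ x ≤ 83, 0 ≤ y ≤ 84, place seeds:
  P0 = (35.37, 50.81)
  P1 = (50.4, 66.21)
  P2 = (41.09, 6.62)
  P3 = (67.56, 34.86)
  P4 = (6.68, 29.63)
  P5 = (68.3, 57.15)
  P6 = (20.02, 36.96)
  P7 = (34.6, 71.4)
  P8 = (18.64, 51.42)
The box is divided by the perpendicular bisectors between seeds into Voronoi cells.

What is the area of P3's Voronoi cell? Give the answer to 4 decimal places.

Area of P3's cell: 1219.2905

1. box [0,83]×[0,84]: [(0, 0) (83, 0) (83, 84) (0, 84)]
2. ⊥bis P3·P0 via (51.465,42.835): [(30.2405, 0) (83, 0) (83, 84) (71.8621, 84)]  |A|=2683.6941
3. ⊥bis P3·P1 via (58.98,50.535): [(53.9035, 47.7563) (30.2405, 0) (83, 0) (83, 63.6828)]  |A|=2186.2738
4. ⊥bis P3·P2 via (54.325,20.74): [(53.9035, 47.7563) (44.8962, 29.5779) (76.4518, 0) (83, 0) (83, 63.6828)]  |A|=1502.8564
5. ⊥bis P3·P4 via (37.12,32.245): [(53.9035, 47.7563) (44.8962, 29.5779) (76.4518, 0) (83, 0) (83, 63.6828)]  |A|=1502.8564
6. ⊥bis P3·P5 via (67.93,46.005): [(53.2768, 46.4915) (44.8962, 29.5779) (76.4518, 0) (83, 0) (83, 45.5047)]  |A|=1219.2905
7. ⊥bis P3·P6 via (43.79,35.91): [(53.2768, 46.4915) (44.8962, 29.5779) (76.4518, 0) (83, 0) (83, 45.5047)]  |A|=1219.2905
8. ⊥bis P3·P7 via (51.08,53.13): [(53.2768, 46.4915) (44.8962, 29.5779) (76.4518, 0) (83, 0) (83, 45.5047)]  |A|=1219.2905
9. ⊥bis P3·P8 via (43.1,43.14): [(53.2768, 46.4915) (44.8962, 29.5779) (76.4518, 0) (83, 0) (83, 45.5047)]  |A|=1219.2905
10. canonical 5-gon: [(53.2768, 46.4915) (44.8962, 29.5779) (76.4518, 0) (83, 0) (83, 45.5047)]
11. shoelace: 1219.2905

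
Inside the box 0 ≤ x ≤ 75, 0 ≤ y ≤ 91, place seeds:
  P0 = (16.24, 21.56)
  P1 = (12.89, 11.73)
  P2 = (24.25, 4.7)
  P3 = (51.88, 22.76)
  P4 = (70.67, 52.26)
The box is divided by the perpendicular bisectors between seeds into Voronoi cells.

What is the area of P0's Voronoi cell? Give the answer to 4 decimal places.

Area of P0's cell: 2090.8504

1. box [0,75]×[0,91]: [(0, 0) (75, 0) (75, 91) (0, 91)]
2. ⊥bis P0·P1 via (14.565,16.645): [(0, 21.6087) (63.4069, 0) (75, 0) (75, 91) (0, 91)]  |A|=6139.9311
3. ⊥bis P0·P2 via (20.245,13.13): [(0, 21.6087) (22.1807, 14.0496) (75, 39.1435) (75, 91) (0, 91)]  |A|=5024.7254
4. ⊥bis P0·P3 via (34.06,22.16): [(0, 21.6087) (22.1807, 14.0496) (34.1417, 19.7322) (31.7422, 91) (0, 91)]  |A|=2423.8963
5. ⊥bis P0·P4 via (43.455,36.91): [(0, 21.6087) (22.1807, 14.0496) (34.1417, 19.7322) (32.9354, 55.5609) (12.9468, 91) (0, 91)]  |A|=2090.8504
6. canonical 6-gon: [(0, 21.6087) (22.1807, 14.0496) (34.1417, 19.7322) (32.9354, 55.5609) (12.9468, 91) (0, 91)]
7. shoelace: 2090.8504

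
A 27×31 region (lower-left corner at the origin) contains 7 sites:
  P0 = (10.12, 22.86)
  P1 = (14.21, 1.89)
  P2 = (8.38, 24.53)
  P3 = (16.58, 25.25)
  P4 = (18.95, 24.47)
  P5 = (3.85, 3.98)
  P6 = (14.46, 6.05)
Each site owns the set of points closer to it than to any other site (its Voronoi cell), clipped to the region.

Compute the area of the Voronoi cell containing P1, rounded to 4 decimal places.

1. box [0,27]×[0,31]: [(0, 0) (27, 0) (27, 31) (0, 31)]
2. ⊥bis P1·P0 via (12.165,12.375): [(0, 10.0023) (0, 0) (27, 0) (27, 15.2684)]  |A|=341.1552
3. ⊥bis P1·P2 via (11.295,13.21): [(0, 10.0023) (0, 0) (27, 0) (27, 15.2684)]  |A|=341.1552
4. ⊥bis P1·P3 via (15.395,13.57): [(17.3007, 13.3767) (0, 10.0023) (0, 0) (27, 0) (27, 12.3926)]  |A|=327.2085
5. ⊥bis P1·P4 via (16.58,13.18): [(16.4415, 13.2091) (0, 10.0023) (0, 0) (27, 0) (27, 10.9926)]  |A|=318.5822
6. ⊥bis P1·P5 via (9.03,2.935): [(16.4415, 13.2091) (10.884, 12.1252) (8.4379, 0) (27, 0) (27, 10.9926)]  |A|=212.9941
7. ⊥bis P1·P6 via (14.335,3.97): [(9.2998, 4.2726) (8.4379, 0) (27, 0) (27, 3.2089)]  |A|=68.053
8. canonical 4-gon: [(9.2998, 4.2726) (8.4379, 0) (27, 0) (27, 3.2089)]
9. shoelace: 68.053

Area of P1's cell: 68.0530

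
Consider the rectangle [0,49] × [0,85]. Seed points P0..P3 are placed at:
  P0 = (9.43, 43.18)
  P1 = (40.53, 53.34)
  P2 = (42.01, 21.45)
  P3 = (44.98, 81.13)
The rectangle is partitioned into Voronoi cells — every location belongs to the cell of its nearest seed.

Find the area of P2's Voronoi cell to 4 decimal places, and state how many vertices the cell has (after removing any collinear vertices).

Area of P2's cell: 1208.0409 (4 vertices)

1. box [0,49]×[0,85]: [(0, 0) (49, 0) (49, 85) (0, 85)]
2. ⊥bis P2·P0 via (25.72,32.315): [(4.1667, 0) (49, 0) (49, 67.2189)]  |A|=1506.8216
3. ⊥bis P2·P1 via (41.27,37.395): [(28.7197, 36.8125) (4.1667, 0) (49, 0) (49, 37.7537)]  |A|=1208.0409
4. ⊥bis P2·P3 via (43.495,51.29): [(28.7197, 36.8125) (4.1667, 0) (49, 0) (49, 37.7537)]  |A|=1208.0409
5. canonical 4-gon: [(28.7197, 36.8125) (4.1667, 0) (49, 0) (49, 37.7537)]
6. shoelace: 1208.0409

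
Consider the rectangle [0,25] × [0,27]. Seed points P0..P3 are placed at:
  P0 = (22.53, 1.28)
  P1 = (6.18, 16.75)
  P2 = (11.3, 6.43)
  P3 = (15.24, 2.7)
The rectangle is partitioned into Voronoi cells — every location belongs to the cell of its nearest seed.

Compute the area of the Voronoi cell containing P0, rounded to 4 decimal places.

Area of P0's cell: 83.9093

1. box [0,25]×[0,27]: [(0, 0) (25, 0) (25, 27) (0, 27)]
2. ⊥bis P0·P1 via (14.355,9.015): [(5.8252, 0) (25, 0) (25, 20.2655)]  |A|=194.2937
3. ⊥bis P0·P2 via (16.915,3.855): [(23.9148, 19.1186) (15.1471, 0) (25, 0) (25, 20.2655)]  |A|=105.1829
4. ⊥bis P0·P3 via (18.885,1.99): [(23.9148, 19.1186) (20.9711, 12.6997) (18.4974, 0) (25, 0) (25, 20.2655)]  |A|=83.9093
5. canonical 5-gon: [(23.9148, 19.1186) (20.9711, 12.6997) (18.4974, 0) (25, 0) (25, 20.2655)]
6. shoelace: 83.9093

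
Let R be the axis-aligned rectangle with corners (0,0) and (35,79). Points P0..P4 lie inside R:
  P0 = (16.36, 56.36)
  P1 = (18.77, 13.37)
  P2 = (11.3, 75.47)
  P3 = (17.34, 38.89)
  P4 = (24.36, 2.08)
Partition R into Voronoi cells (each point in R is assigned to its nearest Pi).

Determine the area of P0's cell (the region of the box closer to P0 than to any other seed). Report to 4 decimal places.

Area of P0's cell: 672.8852

1. box [0,35]×[0,79]: [(0, 0) (35, 0) (35, 79) (0, 79)]
2. ⊥bis P0·P1 via (17.565,34.865): [(0, 33.8803) (35, 35.8424) (35, 79) (0, 79)]  |A|=1544.8525
3. ⊥bis P0·P2 via (13.83,65.915): [(0, 62.2531) (0, 33.8803) (35, 35.8424) (35, 71.5205)]  |A|=1120.8889
4. ⊥bis P0·P3 via (16.85,47.625): [(0, 62.2531) (0, 46.6798) (35, 48.6431) (35, 71.5205)]  |A|=672.8852
5. ⊥bis P0·P4 via (20.36,29.22): [(0, 62.2531) (0, 46.6798) (35, 48.6431) (35, 71.5205)]  |A|=672.8852
6. canonical 4-gon: [(0, 62.2531) (0, 46.6798) (35, 48.6431) (35, 71.5205)]
7. shoelace: 672.8852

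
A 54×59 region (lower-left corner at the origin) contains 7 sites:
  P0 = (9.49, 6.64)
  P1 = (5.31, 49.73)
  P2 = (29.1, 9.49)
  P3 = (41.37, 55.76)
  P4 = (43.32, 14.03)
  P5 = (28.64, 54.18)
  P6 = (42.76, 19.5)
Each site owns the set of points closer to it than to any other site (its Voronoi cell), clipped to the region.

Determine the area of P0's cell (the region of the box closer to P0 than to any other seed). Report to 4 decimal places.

1. box [0,54]×[0,59]: [(0, 0) (54, 0) (54, 59) (0, 59)]
2. ⊥bis P0·P1 via (7.4,28.185): [(0, 27.4672) (0, 0) (54, 0) (54, 32.7055)]  |A|=1624.6614
3. ⊥bis P0·P2 via (19.295,8.065): [(16.2462, 29.0431) (0, 27.4672) (0, 0) (20.4671, 0)]  |A|=520.3326
4. ⊥bis P0·P3 via (25.43,31.2): [(16.2462, 29.0431) (0, 27.4672) (0, 0) (20.4671, 0)]  |A|=520.3326
5. ⊥bis P0·P4 via (26.405,10.335): [(16.2462, 29.0431) (0, 27.4672) (0, 0) (20.4671, 0)]  |A|=520.3326
6. ⊥bis P0·P5 via (19.065,30.41): [(16.2462, 29.0431) (0, 27.4672) (0, 0) (20.4671, 0)]  |A|=520.3326
7. ⊥bis P0·P6 via (26.125,13.07): [(16.2462, 29.0431) (0, 27.4672) (0, 0) (20.4671, 0)]  |A|=520.3326
8. canonical 4-gon: [(16.2462, 29.0431) (0, 27.4672) (0, 0) (20.4671, 0)]
9. shoelace: 520.3326

Area of P0's cell: 520.3326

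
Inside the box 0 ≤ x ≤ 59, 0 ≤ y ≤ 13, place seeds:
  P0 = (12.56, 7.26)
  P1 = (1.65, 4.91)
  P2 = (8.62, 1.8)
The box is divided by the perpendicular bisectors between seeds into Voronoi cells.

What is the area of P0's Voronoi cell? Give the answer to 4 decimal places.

Area of P0's cell: 645.2795

1. box [0,59]×[0,13]: [(0, 0) (59, 0) (59, 13) (0, 13)]
2. ⊥bis P0·P1 via (7.105,6.085): [(8.4157, 0) (59, 0) (59, 13) (5.6155, 13)]  |A|=675.7971
3. ⊥bis P0·P2 via (10.59,4.53): [(6.8602, 7.2215) (16.8676, 0) (59, 0) (59, 13) (5.6155, 13)]  |A|=645.2795
4. canonical 5-gon: [(6.8602, 7.2215) (16.8676, 0) (59, 0) (59, 13) (5.6155, 13)]
5. shoelace: 645.2795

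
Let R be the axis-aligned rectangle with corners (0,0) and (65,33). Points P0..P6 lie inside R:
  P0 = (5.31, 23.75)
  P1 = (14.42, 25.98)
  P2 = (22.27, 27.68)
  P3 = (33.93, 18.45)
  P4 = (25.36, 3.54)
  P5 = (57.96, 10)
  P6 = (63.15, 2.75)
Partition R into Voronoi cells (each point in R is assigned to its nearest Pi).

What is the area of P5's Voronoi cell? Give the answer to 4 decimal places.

1. box [0,65]×[0,33]: [(0, 0) (65, 0) (65, 33) (0, 33)]
2. ⊥bis P5·P0 via (31.635,16.875): [(27.2279, 0) (65, 0) (65, 33) (35.8462, 33)]  |A|=1104.2768
3. ⊥bis P5·P1 via (36.19,17.99): [(29.5873, 0) (65, 0) (65, 33) (41.699, 33)]  |A|=968.7763
4. ⊥bis P5·P2 via (40.115,18.84): [(30.7821, 0) (65, 0) (65, 33) (47.1295, 33)]  |A|=859.458
5. ⊥bis P5·P3 via (45.945,14.225): [(40.9429, 0) (65, 0) (65, 33) (52.5471, 33)]  |A|=602.4153
6. ⊥bis P5·P4 via (41.66,6.77): [(42.2596, 3.7444) (43.0015, 0) (65, 0) (65, 33) (52.5471, 33)]  |A|=598.5611
7. ⊥bis P5·P6 via (60.555,6.375): [(42.2596, 3.7444) (43.0015, 0) (51.6497, 0) (65, 9.557) (65, 33) (52.5471, 33)]  |A|=534.7664
8. canonical 6-gon: [(42.2596, 3.7444) (43.0015, 0) (51.6497, 0) (65, 9.557) (65, 33) (52.5471, 33)]
9. shoelace: 534.7664

Area of P5's cell: 534.7664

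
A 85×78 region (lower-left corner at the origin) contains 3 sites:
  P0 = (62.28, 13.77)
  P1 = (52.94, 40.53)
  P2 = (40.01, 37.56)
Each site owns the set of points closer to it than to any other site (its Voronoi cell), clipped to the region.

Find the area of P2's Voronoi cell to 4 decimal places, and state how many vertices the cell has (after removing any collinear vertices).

Area of P2's cell: 3238.3765 (5 vertices)

1. box [0,85]×[0,78]: [(0, 0) (85, 0) (85, 78) (0, 78)]
2. ⊥bis P2·P0 via (51.145,25.665): [(0, 0) (23.7283, 0) (85, 57.3569) (85, 78) (0, 78)]  |A|=4872.8213
3. ⊥bis P2·P1 via (46.475,39.045): [(0, 0) (23.7283, 0) (49.8309, 24.4349) (37.5271, 78) (0, 78)]  |A|=3238.3765
4. canonical 5-gon: [(0, 0) (23.7283, 0) (49.8309, 24.4349) (37.5271, 78) (0, 78)]
5. shoelace: 3238.3765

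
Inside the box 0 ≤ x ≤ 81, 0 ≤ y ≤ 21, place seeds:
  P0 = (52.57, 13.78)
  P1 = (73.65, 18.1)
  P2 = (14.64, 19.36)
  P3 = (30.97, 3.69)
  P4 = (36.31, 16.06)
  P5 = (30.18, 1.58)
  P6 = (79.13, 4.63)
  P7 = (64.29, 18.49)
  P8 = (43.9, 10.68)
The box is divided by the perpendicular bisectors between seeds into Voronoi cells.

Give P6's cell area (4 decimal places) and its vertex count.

1. box [0,81]×[0,21]: [(0, 0) (81, 0) (81, 21) (0, 21)]
2. ⊥bis P6·P0 via (65.85,9.205): [(62.6788, 0) (81, 0) (81, 21) (69.9134, 21)]  |A|=308.7812
3. ⊥bis P6·P1 via (76.39,11.365): [(64.9974, 6.7302) (62.6788, 0) (81, 0) (81, 13.2405)]  |A|=167.5931
4. ⊥bis P6·P2 via (46.885,11.995): [(64.9974, 6.7302) (62.6788, 0) (81, 0) (81, 13.2405)]  |A|=167.5931
5. ⊥bis P6·P3 via (55.05,4.16): [(64.9974, 6.7302) (62.6788, 0) (81, 0) (81, 13.2405)]  |A|=167.5931
6. ⊥bis P6·P4 via (57.72,10.345): [(64.9974, 6.7302) (62.6788, 0) (81, 0) (81, 13.2405)]  |A|=167.5931
7. ⊥bis P6·P5 via (54.655,3.105): [(64.9974, 6.7302) (62.6788, 0) (81, 0) (81, 13.2405)]  |A|=167.5931
8. ⊥bis P6·P7 via (71.71,11.56): [(68.5483, 8.1748) (63.7106, 2.995) (62.6788, 0) (81, 0) (81, 13.2405)]  |A|=161.891
9. ⊥bis P6·P8 via (61.515,7.655): [(68.5483, 8.1748) (63.7106, 2.995) (62.6788, 0) (81, 0) (81, 13.2405)]  |A|=161.891
10. canonical 5-gon: [(68.5483, 8.1748) (63.7106, 2.995) (62.6788, 0) (81, 0) (81, 13.2405)]
11. shoelace: 161.891

Area of P6's cell: 161.8910 (5 vertices)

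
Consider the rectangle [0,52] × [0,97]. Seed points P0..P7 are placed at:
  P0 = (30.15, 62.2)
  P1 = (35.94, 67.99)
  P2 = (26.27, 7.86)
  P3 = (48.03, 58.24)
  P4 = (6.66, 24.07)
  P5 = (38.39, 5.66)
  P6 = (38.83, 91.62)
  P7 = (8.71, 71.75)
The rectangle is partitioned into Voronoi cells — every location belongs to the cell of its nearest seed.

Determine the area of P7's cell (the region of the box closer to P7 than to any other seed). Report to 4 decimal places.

1. box [0,52]×[0,97]: [(0, 0) (52, 0) (52, 97) (0, 97)]
2. ⊥bis P7·P0 via (19.43,66.975): [(0, 23.3541) (32.804, 97) (0, 97)]  |A|=1207.9397
3. ⊥bis P7·P1 via (22.325,69.87): [(0, 23.3541) (23.0463, 75.0937) (26.0712, 97) (0, 97)]  |A|=1134.1941
4. ⊥bis P7·P2 via (17.49,39.805): [(0, 34.9979) (5.91, 36.6223) (23.0463, 75.0937) (26.0712, 97) (0, 97)]  |A|=1099.7867
5. ⊥bis P7·P3 via (28.37,64.995): [(0, 34.9979) (5.91, 36.6223) (23.0463, 75.0937) (26.0712, 97) (0, 97)]  |A|=1099.7867
6. ⊥bis P7·P4 via (7.685,47.91): [(0, 48.2404) (10.8768, 47.7728) (23.0463, 75.0937) (26.0712, 97) (0, 97)]  |A|=998.853
7. ⊥bis P7·P5 via (23.55,38.705): [(0, 48.2404) (10.8768, 47.7728) (23.0463, 75.0937) (26.0712, 97) (0, 97)]  |A|=998.853
8. ⊥bis P7·P6 via (23.77,81.685): [(0, 48.2404) (10.8768, 47.7728) (23.0463, 75.0937) (23.9242, 81.4513) (13.6668, 97) (0, 97)]  |A|=902.4167
9. canonical 6-gon: [(0, 48.2404) (10.8768, 47.7728) (23.0463, 75.0937) (23.9242, 81.4513) (13.6668, 97) (0, 97)]
10. shoelace: 902.4167

Area of P7's cell: 902.4167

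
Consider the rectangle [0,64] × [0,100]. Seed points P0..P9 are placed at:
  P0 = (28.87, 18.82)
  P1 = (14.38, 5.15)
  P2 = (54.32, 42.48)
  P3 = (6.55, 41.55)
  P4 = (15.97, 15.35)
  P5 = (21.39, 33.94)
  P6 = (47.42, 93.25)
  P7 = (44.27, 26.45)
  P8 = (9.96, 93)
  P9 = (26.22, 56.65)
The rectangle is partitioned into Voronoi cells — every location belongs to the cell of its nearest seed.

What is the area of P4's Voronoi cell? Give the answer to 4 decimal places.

Area of P4's cell: 335.6437

1. box [0,64]×[0,100]: [(0, 0) (64, 0) (64, 100) (0, 100)]
2. ⊥bis P4·P0 via (22.42,17.085): [(0, 0) (27.0157, 0) (0.1165, 100) (0, 100)]  |A|=1356.612
3. ⊥bis P4·P1 via (15.175,10.25): [(0, 12.6155) (24.6561, 8.7721) (0.1165, 100) (0, 100)]  |A|=1082.5954
4. ⊥bis P4·P2 via (35.145,28.915): [(0, 78.5947) (0, 12.6155) (24.6561, 8.7721) (9.4784, 65.1964)]  |A|=979.1239
5. ⊥bis P4·P3 via (11.26,28.45): [(0, 24.4016) (0, 12.6155) (24.6561, 8.7721) (18.6483, 31.1064)]  |A|=373.6891
6. ⊥bis P4·P5 via (18.68,24.645): [(8.7386, 27.5435) (0, 24.4016) (0, 12.6155) (24.6561, 8.7721) (20.5316, 24.1051)]  |A|=335.6437
7. ⊥bis P4·P6 via (31.695,54.3): [(8.7386, 27.5435) (0, 24.4016) (0, 12.6155) (24.6561, 8.7721) (20.5316, 24.1051)]  |A|=335.6437
8. ⊥bis P4·P7 via (30.12,20.9): [(8.7386, 27.5435) (0, 24.4016) (0, 12.6155) (24.6561, 8.7721) (20.5316, 24.1051)]  |A|=335.6437
9. ⊥bis P4·P8 via (12.965,54.175): [(8.7386, 27.5435) (0, 24.4016) (0, 12.6155) (24.6561, 8.7721) (20.5316, 24.1051)]  |A|=335.6437
10. ⊥bis P4·P9 via (21.095,36): [(8.7386, 27.5435) (0, 24.4016) (0, 12.6155) (24.6561, 8.7721) (20.5316, 24.1051)]  |A|=335.6437
11. canonical 5-gon: [(8.7386, 27.5435) (0, 24.4016) (0, 12.6155) (24.6561, 8.7721) (20.5316, 24.1051)]
12. shoelace: 335.6437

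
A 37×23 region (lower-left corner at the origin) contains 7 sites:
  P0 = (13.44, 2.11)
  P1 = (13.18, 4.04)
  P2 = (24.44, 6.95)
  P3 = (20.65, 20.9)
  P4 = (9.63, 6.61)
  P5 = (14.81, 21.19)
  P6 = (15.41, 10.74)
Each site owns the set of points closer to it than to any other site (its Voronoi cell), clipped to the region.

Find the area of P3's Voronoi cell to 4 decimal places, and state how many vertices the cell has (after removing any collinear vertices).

1. box [0,37]×[0,23]: [(0, 0) (37, 0) (37, 23) (0, 23)]
2. ⊥bis P3·P0 via (17.045,11.505): [(0, 18.0454) (37, 3.848) (37, 23) (0, 23)]  |A|=445.9723
3. ⊥bis P3·P1 via (16.915,12.47): [(0, 19.9644) (32.3351, 5.638) (37, 3.848) (37, 23) (0, 23)]  |A|=414.9476
4. ⊥bis P3·P2 via (22.545,13.925): [(0, 19.9644) (17.0194, 12.4238) (37, 17.8522) (37, 23) (0, 23)]  |A|=272.9207
5. ⊥bis P3·P4 via (15.14,13.755): [(16.6595, 12.5832) (17.0194, 12.4238) (37, 17.8522) (37, 23) (3.1517, 23)]  |A|=231.2193
6. ⊥bis P3·P5 via (17.73,21.045): [(17.3058, 12.5016) (37, 17.8522) (37, 23) (17.8271, 23)]  |A|=151.3337
7. ⊥bis P3·P6 via (18.03,15.82): [(17.4845, 16.1013) (21.9943, 13.7754) (37, 17.8522) (37, 23) (17.8271, 23)]  |A|=143.0087
8. canonical 5-gon: [(17.4845, 16.1013) (21.9943, 13.7754) (37, 17.8522) (37, 23) (17.8271, 23)]
9. shoelace: 143.0087

Area of P3's cell: 143.0087 (5 vertices)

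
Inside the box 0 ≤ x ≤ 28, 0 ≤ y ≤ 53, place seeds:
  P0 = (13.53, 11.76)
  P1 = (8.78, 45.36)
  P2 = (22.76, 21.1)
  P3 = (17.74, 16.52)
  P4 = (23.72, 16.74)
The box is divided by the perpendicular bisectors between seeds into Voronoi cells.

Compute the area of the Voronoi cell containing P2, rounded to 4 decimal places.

Area of P2's cell: 233.0146

1. box [0,28]×[0,53]: [(0, 0) (28, 0) (28, 53) (0, 53)]
2. ⊥bis P2·P0 via (18.145,16.43): [(0, 34.3613) (28, 6.6911) (28, 53) (0, 53)]  |A|=909.2669
3. ⊥bis P2·P1 via (15.77,33.23): [(6.5318, 27.9064) (28, 6.6911) (28, 40.2776)]  |A|=360.5214
4. ⊥bis P2·P3 via (20.25,18.81): [(10.0835, 29.9531) (28, 10.3155) (28, 40.2776)]  |A|=268.4079
5. ⊥bis P2·P4 via (23.24,18.92): [(10.0835, 29.9531) (20.6666, 18.3534) (28, 19.9681) (28, 40.2776)]  |A|=233.0146
6. canonical 4-gon: [(10.0835, 29.9531) (20.6666, 18.3534) (28, 19.9681) (28, 40.2776)]
7. shoelace: 233.0146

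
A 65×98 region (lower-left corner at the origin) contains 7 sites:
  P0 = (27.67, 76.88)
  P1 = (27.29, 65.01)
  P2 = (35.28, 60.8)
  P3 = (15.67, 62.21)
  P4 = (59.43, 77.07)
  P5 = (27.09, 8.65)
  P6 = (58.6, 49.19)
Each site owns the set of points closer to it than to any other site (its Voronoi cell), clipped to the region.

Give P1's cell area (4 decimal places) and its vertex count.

1. box [0,65]×[0,98]: [(0, 0) (65, 0) (65, 98) (0, 98)]
2. ⊥bis P1·P0 via (27.48,70.945): [(0, 71.8247) (0, 0) (65, 0) (65, 69.7439)]  |A|=4600.979
3. ⊥bis P1·P2 via (31.285,62.905): [(35.388, 70.6918) (0, 71.8247) (0, 3.5304)]  |A|=1208.3986
4. ⊥bis P1·P3 via (21.48,63.61): [(24.6734, 50.3572) (35.388, 70.6918) (19.6521, 71.1956)]  |A|=162.6898
5. ⊥bis P1·P4 via (43.36,71.04): [(24.6734, 50.3572) (35.388, 70.6918) (19.6521, 71.1956)]  |A|=162.6898
6. ⊥bis P1·P5 via (27.19,36.83): [(24.6734, 50.3572) (35.388, 70.6918) (19.6521, 71.1956)]  |A|=162.6898
7. ⊥bis P1·P6 via (42.945,57.1): [(24.6734, 50.3572) (35.388, 70.6918) (19.6521, 71.1956)]  |A|=162.6898
8. canonical 3-gon: [(24.6734, 50.3572) (35.388, 70.6918) (19.6521, 71.1956)]
9. shoelace: 162.6898

Area of P1's cell: 162.6898 (3 vertices)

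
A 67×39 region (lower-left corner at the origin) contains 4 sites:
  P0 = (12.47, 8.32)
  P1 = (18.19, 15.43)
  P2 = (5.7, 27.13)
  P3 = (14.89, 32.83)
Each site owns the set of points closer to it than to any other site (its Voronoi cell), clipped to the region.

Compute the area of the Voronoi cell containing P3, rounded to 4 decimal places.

Area of P3's cell: 616.9516

1. box [0,67]×[0,39]: [(0, 0) (67, 0) (67, 39) (0, 39)]
2. ⊥bis P3·P0 via (13.68,20.575): [(0, 21.9257) (67, 15.3104) (67, 39) (0, 39)]  |A|=1365.5894
3. ⊥bis P3·P1 via (16.54,24.13): [(0, 21.9257) (3.2338, 21.6064) (67, 33.7) (67, 39) (0, 39)]  |A|=779.2731
4. ⊥bis P3·P2 via (10.295,29.98): [(14.1988, 23.686) (67, 33.7) (67, 39) (4.7004, 39)]  |A|=616.9516
5. canonical 4-gon: [(14.1988, 23.686) (67, 33.7) (67, 39) (4.7004, 39)]
6. shoelace: 616.9516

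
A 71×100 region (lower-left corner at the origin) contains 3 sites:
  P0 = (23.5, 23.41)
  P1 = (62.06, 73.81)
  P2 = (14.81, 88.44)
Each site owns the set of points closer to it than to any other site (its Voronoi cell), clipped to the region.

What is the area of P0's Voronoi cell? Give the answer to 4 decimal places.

1. box [0,71]×[0,100]: [(0, 0) (71, 0) (71, 100) (0, 100)]
2. ⊥bis P0·P1 via (42.78,48.61): [(0, 81.3401) (0, 0) (71, 0) (71, 27.0195)]  |A|=3846.7642
3. ⊥bis P0·P2 via (19.155,55.925): [(31.1277, 57.5249) (0, 53.3653) (0, 0) (71, 0) (71, 27.0195)]  |A|=3411.3686
4. canonical 5-gon: [(31.1277, 57.5249) (0, 53.3653) (0, 0) (71, 0) (71, 27.0195)]
5. shoelace: 3411.3686

Area of P0's cell: 3411.3686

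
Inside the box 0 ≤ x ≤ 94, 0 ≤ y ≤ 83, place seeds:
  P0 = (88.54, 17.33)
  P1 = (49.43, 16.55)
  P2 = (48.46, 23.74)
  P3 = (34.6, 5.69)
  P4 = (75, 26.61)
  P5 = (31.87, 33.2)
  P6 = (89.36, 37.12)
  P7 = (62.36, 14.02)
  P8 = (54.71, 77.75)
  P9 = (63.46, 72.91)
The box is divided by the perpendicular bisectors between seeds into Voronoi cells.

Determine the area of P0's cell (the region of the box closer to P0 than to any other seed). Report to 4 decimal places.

1. box [0,94]×[0,83]: [(0, 0) (94, 0) (94, 83) (0, 83)]
2. ⊥bis P0·P1 via (68.985,16.94): [(69.3228, 0) (94, 0) (94, 83) (67.6675, 83)]  |A|=2116.8999
3. ⊥bis P0·P2 via (68.5,20.535): [(68.8675, 22.8327) (69.3228, 0) (94, 0) (94, 83) (78.49, 83)]  |A|=1791.3192
4. ⊥bis P0·P3 via (61.57,11.51): [(68.8675, 22.8327) (69.3228, 0) (94, 0) (94, 83) (78.49, 83)]  |A|=1791.3192
5. ⊥bis P0·P4 via (81.77,21.97): [(69.249, 3.7013) (69.3228, 0) (94, 0) (94, 39.8142)]  |A|=538.3883
6. ⊥bis P0·P5 via (60.205,25.265): [(69.249, 3.7013) (69.3228, 0) (94, 0) (94, 39.8142)]  |A|=538.3883
7. ⊥bis P0·P6 via (88.95,27.225): [(85.4705, 27.3692) (69.249, 3.7013) (69.3228, 0) (94, 0) (94, 27.0158)]  |A|=483.8059
8. ⊥bis P0·P7 via (75.45,15.675): [(85.4705, 27.3692) (75.7623, 13.2045) (77.4318, 0) (94, 0) (94, 27.0158)]  |A|=417.8638
9. ⊥bis P0·P8 via (71.625,47.54): [(85.4705, 27.3692) (75.7623, 13.2045) (77.4318, 0) (94, 0) (94, 27.0158)]  |A|=417.8638
10. ⊥bis P0·P9 via (76,45.12): [(85.4705, 27.3692) (75.7623, 13.2045) (77.4318, 0) (94, 0) (94, 27.0158)]  |A|=417.8638
11. canonical 5-gon: [(85.4705, 27.3692) (75.7623, 13.2045) (77.4318, 0) (94, 0) (94, 27.0158)]
12. shoelace: 417.8638

Area of P0's cell: 417.8638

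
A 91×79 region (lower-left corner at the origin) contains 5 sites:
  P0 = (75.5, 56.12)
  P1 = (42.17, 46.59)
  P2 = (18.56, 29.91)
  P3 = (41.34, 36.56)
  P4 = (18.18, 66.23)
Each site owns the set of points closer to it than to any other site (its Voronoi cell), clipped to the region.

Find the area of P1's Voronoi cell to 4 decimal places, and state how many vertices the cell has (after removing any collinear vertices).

1. box [0,91]×[0,79]: [(0, 0) (91, 0) (91, 79) (0, 79)]
2. ⊥bis P1·P0 via (58.835,51.355): [(0, 0) (73.5189, 0) (50.9305, 79) (0, 79)]  |A|=4915.75
3. ⊥bis P1·P2 via (30.365,38.25): [(57.3879, 0) (73.5189, 0) (50.9305, 79) (1.5759, 79)]  |A|=2586.6799
4. ⊥bis P1·P3 via (41.755,41.575): [(27.1629, 42.7825) (62.1131, 39.8903) (50.9305, 79) (1.5759, 79)]  |A|=1561.0236
5. ⊥bis P1·P4 via (30.175,56.41): [(23.3903, 48.1225) (27.1629, 42.7825) (62.1131, 39.8903) (50.9305, 79) (48.6689, 79)]  |A|=833.9683
6. canonical 5-gon: [(23.3903, 48.1225) (27.1629, 42.7825) (62.1131, 39.8903) (50.9305, 79) (48.6689, 79)]
7. shoelace: 833.9683

Area of P1's cell: 833.9683 (5 vertices)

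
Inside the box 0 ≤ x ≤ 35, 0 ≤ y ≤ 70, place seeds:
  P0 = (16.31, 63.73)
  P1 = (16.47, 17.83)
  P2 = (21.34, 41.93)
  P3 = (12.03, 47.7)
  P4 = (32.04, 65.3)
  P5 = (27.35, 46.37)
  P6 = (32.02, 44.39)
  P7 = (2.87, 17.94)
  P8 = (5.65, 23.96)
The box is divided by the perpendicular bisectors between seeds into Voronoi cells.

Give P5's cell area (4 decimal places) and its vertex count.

Area of P5's cell: 131.4864 (5 vertices)

1. box [0,35]×[0,70]: [(0, 0) (35, 0) (35, 70) (0, 70)]
2. ⊥bis P5·P0 via (21.83,55.05): [(0, 41.1673) (0, 0) (35, 0) (35, 63.4254)]  |A|=1830.3726
3. ⊥bis P5·P1 via (21.91,32.1): [(0, 41.1673) (0, 40.4525) (35, 27.1098) (35, 63.4254)]  |A|=648.0314
4. ⊥bis P5·P2 via (24.345,44.15): [(18.0625, 52.6541) (35, 29.7274) (35, 63.4254)]  |A|=285.3808
5. ⊥bis P5·P3 via (19.69,47.035): [(20.3014, 54.0779) (19.9554, 50.0918) (35, 29.7274) (35, 63.4254)]  |A|=281.1648
6. ⊥bis P5·P4 via (29.695,55.835): [(24.9234, 57.0172) (20.3014, 54.0779) (19.9554, 50.0918) (35, 29.7274) (35, 54.5207)]  |A|=236.2999
7. ⊥bis P5·P6 via (29.685,45.38): [(33.6973, 54.8434) (24.9234, 57.0172) (20.3014, 54.0779) (19.9554, 50.0918) (27.4065, 40.0059)]  |A|=131.4864
8. ⊥bis P5·P7 via (15.11,32.155): [(33.6973, 54.8434) (24.9234, 57.0172) (20.3014, 54.0779) (19.9554, 50.0918) (27.4065, 40.0059)]  |A|=131.4864
9. ⊥bis P5·P8 via (16.5,35.165): [(33.6973, 54.8434) (24.9234, 57.0172) (20.3014, 54.0779) (19.9554, 50.0918) (27.4065, 40.0059)]  |A|=131.4864
10. canonical 5-gon: [(33.6973, 54.8434) (24.9234, 57.0172) (20.3014, 54.0779) (19.9554, 50.0918) (27.4065, 40.0059)]
11. shoelace: 131.4864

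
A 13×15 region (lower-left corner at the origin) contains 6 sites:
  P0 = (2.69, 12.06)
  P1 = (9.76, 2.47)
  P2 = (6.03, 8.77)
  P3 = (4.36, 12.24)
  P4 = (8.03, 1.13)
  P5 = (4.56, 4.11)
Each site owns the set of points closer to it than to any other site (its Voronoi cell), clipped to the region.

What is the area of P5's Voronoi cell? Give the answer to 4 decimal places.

1. box [0,13]×[0,15]: [(0, 0) (13, 0) (13, 15) (0, 15)]
2. ⊥bis P5·P0 via (3.625,8.085): [(0, 7.2323) (0, 0) (13, 0) (13, 10.2902)]  |A|=113.8964
3. ⊥bis P5·P1 via (7.16,3.29): [(9.0767, 9.3674) (0, 7.2323) (0, 0) (6.1224, 0)]  |A|=61.4981
4. ⊥bis P5·P2 via (5.295,6.44): [(7.8948, 5.6199) (1.5944, 7.6074) (0, 7.2323) (0, 0) (6.1224, 0)]  |A|=48.5183
5. ⊥bis P5·P3 via (4.46,8.175): [(7.8948, 5.6199) (1.5944, 7.6074) (0, 7.2323) (0, 0) (6.1224, 0)]  |A|=48.5183
6. ⊥bis P5·P4 via (6.295,2.62): [(7.3281, 3.823) (7.8948, 5.6199) (1.5944, 7.6074) (0, 7.2323) (0, 0) (4.045, 0)]  |A|=44.5474
7. canonical 6-gon: [(7.3281, 3.823) (7.8948, 5.6199) (1.5944, 7.6074) (0, 7.2323) (0, 0) (4.045, 0)]
8. shoelace: 44.5474

Area of P5's cell: 44.5474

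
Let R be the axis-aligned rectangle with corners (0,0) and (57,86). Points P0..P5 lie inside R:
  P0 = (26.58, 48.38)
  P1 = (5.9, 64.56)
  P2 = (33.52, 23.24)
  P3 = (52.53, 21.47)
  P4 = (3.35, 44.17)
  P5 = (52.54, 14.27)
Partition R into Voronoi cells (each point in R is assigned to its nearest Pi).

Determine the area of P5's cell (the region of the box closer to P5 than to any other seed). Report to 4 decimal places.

1. box [0,57]×[0,86]: [(0, 0) (57, 0) (57, 86) (0, 86)]
2. ⊥bis P5·P0 via (39.56,31.325): [(0, 1.2172) (0, 0) (57, 0) (57, 44.598)]  |A|=1305.7331
3. ⊥bis P5·P1 via (29.22,39.415): [(0, 1.2172) (0, 0) (57, 0) (57, 44.598)]  |A|=1305.7331
4. ⊥bis P5·P2 via (43.03,18.755): [(54.22, 42.4822) (34.185, 0) (57, 0) (57, 44.598)]  |A|=546.6084
5. ⊥bis P5·P3 via (52.535,17.87): [(42.6061, 17.8562) (34.185, 0) (57, 0) (57, 17.8762)]  |A|=332.3489
6. ⊥bis P5·P4 via (27.945,29.22): [(42.6061, 17.8562) (34.185, 0) (57, 0) (57, 17.8762)]  |A|=332.3489
7. canonical 4-gon: [(42.6061, 17.8562) (34.185, 0) (57, 0) (57, 17.8762)]
8. shoelace: 332.3489

Area of P5's cell: 332.3489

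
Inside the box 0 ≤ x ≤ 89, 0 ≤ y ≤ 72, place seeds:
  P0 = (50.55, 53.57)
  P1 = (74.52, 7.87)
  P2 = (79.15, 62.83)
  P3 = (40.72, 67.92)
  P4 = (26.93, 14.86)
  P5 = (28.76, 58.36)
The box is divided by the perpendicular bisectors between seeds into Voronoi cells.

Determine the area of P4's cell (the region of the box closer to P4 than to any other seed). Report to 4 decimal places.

1. box [0,89]×[0,72]: [(0, 0) (89, 0) (89, 72) (0, 72)]
2. ⊥bis P4·P0 via (38.74,34.215): [(0, 57.8533) (0, 0) (89, 0) (89, 3.5474)]  |A|=2732.3332
3. ⊥bis P4·P1 via (50.725,11.365): [(52.8194, 25.6241) (0, 57.8533) (0, 0) (49.0557, 0)]  |A|=2156.3912
4. ⊥bis P4·P2 via (53.04,38.845): [(52.8194, 25.6241) (0, 57.8533) (0, 0) (49.0557, 0)]  |A|=2156.3912
5. ⊥bis P4·P3 via (33.825,41.39): [(52.8194, 25.6241) (21.9033, 44.4884) (0, 50.1809) (0, 0) (49.0557, 0)]  |A|=2072.3659
6. ⊥bis P4·P5 via (27.845,36.61): [(52.8194, 25.6241) (35.331, 36.2951) (0, 37.7814) (0, 0) (49.0557, 0)]  |A|=1801.8106
7. canonical 5-gon: [(52.8194, 25.6241) (35.331, 36.2951) (0, 37.7814) (0, 0) (49.0557, 0)]
8. shoelace: 1801.8106

Area of P4's cell: 1801.8106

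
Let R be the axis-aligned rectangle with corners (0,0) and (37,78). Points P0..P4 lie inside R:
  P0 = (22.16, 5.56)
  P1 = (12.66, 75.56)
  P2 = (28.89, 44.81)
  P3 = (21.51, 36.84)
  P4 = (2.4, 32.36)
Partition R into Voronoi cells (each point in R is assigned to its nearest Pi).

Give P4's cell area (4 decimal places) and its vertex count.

1. box [0,37]×[0,78]: [(0, 0) (37, 0) (37, 78) (0, 78)]
2. ⊥bis P4·P0 via (12.28,18.96): [(0, 9.9058) (37, 37.1864) (37, 78) (0, 78)]  |A|=2014.7947
3. ⊥bis P4·P1 via (7.53,53.96): [(0, 55.7484) (0, 9.9058) (37, 37.1864) (37, 46.9609)]  |A|=1028.9158
4. ⊥bis P4·P2 via (15.645,38.585): [(8.5306, 53.7224) (0, 55.7484) (0, 9.9058) (21.6289, 25.853)]  |A|=601.3642
5. ⊥bis P4·P3 via (11.955,34.6): [(7.4097, 53.9886) (0, 55.7484) (0, 9.9058) (15.1291, 21.0607)]  |A|=461.9782
6. canonical 4-gon: [(7.4097, 53.9886) (0, 55.7484) (0, 9.9058) (15.1291, 21.0607)]
7. shoelace: 461.9782

Area of P4's cell: 461.9782 (4 vertices)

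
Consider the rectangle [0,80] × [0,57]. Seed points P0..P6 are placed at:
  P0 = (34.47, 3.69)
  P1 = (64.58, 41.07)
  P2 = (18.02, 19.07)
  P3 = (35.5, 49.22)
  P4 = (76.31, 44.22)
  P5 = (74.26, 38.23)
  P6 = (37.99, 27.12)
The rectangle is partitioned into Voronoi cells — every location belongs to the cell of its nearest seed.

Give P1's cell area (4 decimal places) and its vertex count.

1. box [0,80]×[0,57]: [(0, 0) (80, 0) (80, 57) (0, 57)]
2. ⊥bis P1·P0 via (49.525,22.38): [(77.3086, 0) (80, 0) (80, 57) (6.5461, 57)]  |A|=2170.1417
3. ⊥bis P1·P2 via (41.3,30.07): [(42.1122, 28.3511) (77.3086, 0) (80, 0) (80, 57) (28.5753, 57)]  |A|=1854.5844
4. ⊥bis P1·P3 via (50.04,45.145): [(44.7401, 26.2343) (77.3086, 0) (80, 0) (80, 57) (53.3625, 57)]  |A|=1449.972
5. ⊥bis P1·P4 via (70.445,42.645): [(44.7401, 26.2343) (77.3086, 0) (80, 0) (80, 7.064) (66.5901, 57) (53.3625, 57)]  |A|=1115.153
6. ⊥bis P1·P5 via (69.42,39.65): [(44.7401, 26.2343) (61.5187, 12.7189) (70.3751, 42.9054) (66.5901, 57) (53.3625, 57)]  |A|=728.7786
7. ⊥bis P1·P6 via (51.285,34.095): [(48.4549, 39.4894) (61.8705, 13.918) (70.3751, 42.9054) (66.5901, 57) (53.3625, 57)]  |A|=579.9325
8. canonical 5-gon: [(48.4549, 39.4894) (61.8705, 13.918) (70.3751, 42.9054) (66.5901, 57) (53.3625, 57)]
9. shoelace: 579.9325

Area of P1's cell: 579.9325 (5 vertices)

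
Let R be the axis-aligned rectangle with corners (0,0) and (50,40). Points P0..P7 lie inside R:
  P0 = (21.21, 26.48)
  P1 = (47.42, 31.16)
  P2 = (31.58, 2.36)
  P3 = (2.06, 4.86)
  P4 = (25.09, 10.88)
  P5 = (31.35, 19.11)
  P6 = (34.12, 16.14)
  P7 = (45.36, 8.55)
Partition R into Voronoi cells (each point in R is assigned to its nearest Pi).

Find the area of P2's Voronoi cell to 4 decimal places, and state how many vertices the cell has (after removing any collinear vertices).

Area of P2's cell: 119.9668 (4 vertices)

1. box [0,50]×[0,40]: [(0, 0) (50, 0) (50, 40) (0, 40)]
2. ⊥bis P2·P0 via (26.395,14.42): [(0, 3.0719) (0, 0) (50, 0) (50, 24.5686)]  |A|=691.0121
3. ⊥bis P2·P1 via (39.5,16.76): [(36.1383, 18.609) (0, 3.0719) (0, 0) (50, 0) (50, 10.985)]  |A|=596.8661
4. ⊥bis P2·P3 via (16.82,3.61): [(36.1383, 18.609) (17.4083, 10.5563) (16.5143, 0) (50, 0) (50, 10.985)]  |A|=482.963
5. ⊥bis P2·P4 via (28.335,6.62): [(40.7466, 16.0744) (19.6443, 0) (50, 0) (50, 10.985)]  |A|=294.7984
6. ⊥bis P2·P5 via (31.465,10.735): [(49.992, 10.9894) (33.7788, 10.7668) (19.6443, 0) (50, 0) (50, 10.985)]  |A|=252.5476
7. ⊥bis P2·P6 via (32.85,9.25): [(31.9946, 9.4077) (19.6443, 0) (50, 0) (50, 6.0888)]  |A|=197.6038
8. ⊥bis P2·P7 via (38.47,5.455): [(37.1187, 8.4632) (31.9946, 9.4077) (19.6443, 0) (40.9204, 0)]  |A|=119.9668
9. canonical 4-gon: [(37.1187, 8.4632) (31.9946, 9.4077) (19.6443, 0) (40.9204, 0)]
10. shoelace: 119.9668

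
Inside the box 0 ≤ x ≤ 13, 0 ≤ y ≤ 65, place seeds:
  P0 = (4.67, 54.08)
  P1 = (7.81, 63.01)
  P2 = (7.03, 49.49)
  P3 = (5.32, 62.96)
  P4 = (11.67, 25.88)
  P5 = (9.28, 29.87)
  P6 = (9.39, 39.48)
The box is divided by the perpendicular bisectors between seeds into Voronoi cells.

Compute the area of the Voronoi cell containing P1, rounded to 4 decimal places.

Area of P1's cell: 49.3846

1. box [0,13]×[0,65]: [(0, 0) (13, 0) (13, 65) (0, 65)]
2. ⊥bis P1·P0 via (6.24,58.545): [(0, 60.7391) (13, 56.168) (13, 65) (0, 65)]  |A|=85.1035
3. ⊥bis P1·P2 via (7.42,56.25): [(0, 60.7391) (13, 56.168) (13, 65) (0, 65)]  |A|=85.1035
4. ⊥bis P1·P3 via (6.565,62.985): [(6.6571, 58.3983) (13, 56.168) (13, 65) (6.5245, 65)]  |A|=49.3846
5. ⊥bis P1·P4 via (9.74,44.445): [(6.6571, 58.3983) (13, 56.168) (13, 65) (6.5245, 65)]  |A|=49.3846
6. ⊥bis P1·P5 via (8.545,46.44): [(6.6571, 58.3983) (13, 56.168) (13, 65) (6.5245, 65)]  |A|=49.3846
7. ⊥bis P1·P6 via (8.6,51.245): [(6.6571, 58.3983) (13, 56.168) (13, 65) (6.5245, 65)]  |A|=49.3846
8. canonical 4-gon: [(6.6571, 58.3983) (13, 56.168) (13, 65) (6.5245, 65)]
9. shoelace: 49.3846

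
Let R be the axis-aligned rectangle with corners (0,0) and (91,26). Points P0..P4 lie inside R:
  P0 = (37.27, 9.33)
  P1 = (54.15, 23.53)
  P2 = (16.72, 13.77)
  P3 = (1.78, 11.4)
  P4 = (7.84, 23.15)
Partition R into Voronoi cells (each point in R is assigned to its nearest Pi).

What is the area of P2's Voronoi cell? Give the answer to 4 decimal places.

1. box [0,91]×[0,26]: [(0, 0) (91, 0) (91, 26) (0, 26)]
2. ⊥bis P2·P0 via (26.995,11.55): [(0, 0) (24.4995, 0) (30.117, 26) (0, 26)]  |A|=710.0154
3. ⊥bis P2·P1 via (35.435,18.65): [(0, 0) (24.4995, 0) (30.117, 26) (0, 26)]  |A|=710.0154
4. ⊥bis P2·P3 via (9.25,12.585): [(11.2464, 0) (24.4995, 0) (30.117, 26) (7.1219, 26)]  |A|=471.2271
5. ⊥bis P2·P4 via (12.28,18.46): [(8.8353, 15.199) (11.2464, 0) (24.4995, 0) (30.117, 26) (20.2445, 26)]  |A|=400.358
6. canonical 5-gon: [(8.8353, 15.199) (11.2464, 0) (24.4995, 0) (30.117, 26) (20.2445, 26)]
7. shoelace: 400.358

Area of P2's cell: 400.3580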